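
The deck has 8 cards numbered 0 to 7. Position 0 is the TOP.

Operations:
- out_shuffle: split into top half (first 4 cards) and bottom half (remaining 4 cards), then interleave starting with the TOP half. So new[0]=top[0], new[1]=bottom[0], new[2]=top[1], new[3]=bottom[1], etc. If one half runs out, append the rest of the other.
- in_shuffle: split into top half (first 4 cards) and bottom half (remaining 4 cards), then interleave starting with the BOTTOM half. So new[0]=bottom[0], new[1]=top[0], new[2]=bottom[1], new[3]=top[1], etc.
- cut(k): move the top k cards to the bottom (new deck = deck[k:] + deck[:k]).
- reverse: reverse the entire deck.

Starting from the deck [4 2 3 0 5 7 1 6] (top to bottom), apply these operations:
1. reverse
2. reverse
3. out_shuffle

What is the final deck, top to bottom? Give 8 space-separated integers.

After op 1 (reverse): [6 1 7 5 0 3 2 4]
After op 2 (reverse): [4 2 3 0 5 7 1 6]
After op 3 (out_shuffle): [4 5 2 7 3 1 0 6]

Answer: 4 5 2 7 3 1 0 6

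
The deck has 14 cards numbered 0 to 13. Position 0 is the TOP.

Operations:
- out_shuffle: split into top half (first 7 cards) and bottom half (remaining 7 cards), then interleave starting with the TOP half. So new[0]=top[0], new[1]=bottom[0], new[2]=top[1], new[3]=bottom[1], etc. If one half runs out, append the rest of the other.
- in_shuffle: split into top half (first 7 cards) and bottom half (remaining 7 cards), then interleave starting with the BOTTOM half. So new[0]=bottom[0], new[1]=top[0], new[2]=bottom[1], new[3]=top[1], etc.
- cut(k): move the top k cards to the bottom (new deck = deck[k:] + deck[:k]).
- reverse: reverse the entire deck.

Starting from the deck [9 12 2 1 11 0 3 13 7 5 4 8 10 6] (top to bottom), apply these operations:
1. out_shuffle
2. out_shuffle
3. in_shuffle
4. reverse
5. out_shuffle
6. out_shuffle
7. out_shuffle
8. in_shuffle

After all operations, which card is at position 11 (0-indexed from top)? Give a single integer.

Answer: 9

Derivation:
After op 1 (out_shuffle): [9 13 12 7 2 5 1 4 11 8 0 10 3 6]
After op 2 (out_shuffle): [9 4 13 11 12 8 7 0 2 10 5 3 1 6]
After op 3 (in_shuffle): [0 9 2 4 10 13 5 11 3 12 1 8 6 7]
After op 4 (reverse): [7 6 8 1 12 3 11 5 13 10 4 2 9 0]
After op 5 (out_shuffle): [7 5 6 13 8 10 1 4 12 2 3 9 11 0]
After op 6 (out_shuffle): [7 4 5 12 6 2 13 3 8 9 10 11 1 0]
After op 7 (out_shuffle): [7 3 4 8 5 9 12 10 6 11 2 1 13 0]
After op 8 (in_shuffle): [10 7 6 3 11 4 2 8 1 5 13 9 0 12]
Position 11: card 9.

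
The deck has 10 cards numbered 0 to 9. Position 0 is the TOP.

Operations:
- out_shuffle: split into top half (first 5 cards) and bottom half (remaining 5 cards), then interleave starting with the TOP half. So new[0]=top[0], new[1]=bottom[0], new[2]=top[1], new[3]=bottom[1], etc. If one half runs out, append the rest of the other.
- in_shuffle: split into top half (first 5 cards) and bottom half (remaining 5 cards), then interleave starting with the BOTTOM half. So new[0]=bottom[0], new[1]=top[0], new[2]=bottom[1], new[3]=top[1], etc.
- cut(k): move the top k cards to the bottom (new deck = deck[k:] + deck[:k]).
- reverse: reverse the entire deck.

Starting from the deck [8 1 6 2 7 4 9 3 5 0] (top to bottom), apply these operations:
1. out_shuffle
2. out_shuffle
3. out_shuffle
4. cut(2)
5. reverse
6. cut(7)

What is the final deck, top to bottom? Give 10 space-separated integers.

Answer: 4 9 3 5 8 0 1 6 2 7

Derivation:
After op 1 (out_shuffle): [8 4 1 9 6 3 2 5 7 0]
After op 2 (out_shuffle): [8 3 4 2 1 5 9 7 6 0]
After op 3 (out_shuffle): [8 5 3 9 4 7 2 6 1 0]
After op 4 (cut(2)): [3 9 4 7 2 6 1 0 8 5]
After op 5 (reverse): [5 8 0 1 6 2 7 4 9 3]
After op 6 (cut(7)): [4 9 3 5 8 0 1 6 2 7]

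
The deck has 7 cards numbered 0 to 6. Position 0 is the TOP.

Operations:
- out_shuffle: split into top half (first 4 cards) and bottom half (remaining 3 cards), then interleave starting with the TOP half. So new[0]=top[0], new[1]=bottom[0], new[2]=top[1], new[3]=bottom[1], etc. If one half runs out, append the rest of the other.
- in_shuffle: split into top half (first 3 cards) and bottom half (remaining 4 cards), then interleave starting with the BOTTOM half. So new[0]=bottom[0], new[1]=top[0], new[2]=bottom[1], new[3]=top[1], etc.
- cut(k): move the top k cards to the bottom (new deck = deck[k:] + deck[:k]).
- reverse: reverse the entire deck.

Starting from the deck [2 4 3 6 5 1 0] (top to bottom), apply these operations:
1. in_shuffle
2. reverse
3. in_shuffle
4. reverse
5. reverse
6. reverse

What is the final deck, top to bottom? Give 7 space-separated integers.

Answer: 6 1 2 3 5 0 4

Derivation:
After op 1 (in_shuffle): [6 2 5 4 1 3 0]
After op 2 (reverse): [0 3 1 4 5 2 6]
After op 3 (in_shuffle): [4 0 5 3 2 1 6]
After op 4 (reverse): [6 1 2 3 5 0 4]
After op 5 (reverse): [4 0 5 3 2 1 6]
After op 6 (reverse): [6 1 2 3 5 0 4]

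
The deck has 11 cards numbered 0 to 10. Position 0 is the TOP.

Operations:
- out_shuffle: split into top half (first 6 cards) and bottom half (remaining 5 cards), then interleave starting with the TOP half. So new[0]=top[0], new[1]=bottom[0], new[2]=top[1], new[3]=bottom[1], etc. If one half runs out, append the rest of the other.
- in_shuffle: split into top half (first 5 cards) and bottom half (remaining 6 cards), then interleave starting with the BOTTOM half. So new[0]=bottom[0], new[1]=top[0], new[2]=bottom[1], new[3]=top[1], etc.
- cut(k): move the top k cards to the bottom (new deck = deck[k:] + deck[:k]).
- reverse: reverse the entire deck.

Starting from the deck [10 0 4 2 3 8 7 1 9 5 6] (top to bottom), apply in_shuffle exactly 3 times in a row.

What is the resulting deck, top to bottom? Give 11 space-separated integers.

Answer: 7 4 5 8 0 9 3 10 1 2 6

Derivation:
After op 1 (in_shuffle): [8 10 7 0 1 4 9 2 5 3 6]
After op 2 (in_shuffle): [4 8 9 10 2 7 5 0 3 1 6]
After op 3 (in_shuffle): [7 4 5 8 0 9 3 10 1 2 6]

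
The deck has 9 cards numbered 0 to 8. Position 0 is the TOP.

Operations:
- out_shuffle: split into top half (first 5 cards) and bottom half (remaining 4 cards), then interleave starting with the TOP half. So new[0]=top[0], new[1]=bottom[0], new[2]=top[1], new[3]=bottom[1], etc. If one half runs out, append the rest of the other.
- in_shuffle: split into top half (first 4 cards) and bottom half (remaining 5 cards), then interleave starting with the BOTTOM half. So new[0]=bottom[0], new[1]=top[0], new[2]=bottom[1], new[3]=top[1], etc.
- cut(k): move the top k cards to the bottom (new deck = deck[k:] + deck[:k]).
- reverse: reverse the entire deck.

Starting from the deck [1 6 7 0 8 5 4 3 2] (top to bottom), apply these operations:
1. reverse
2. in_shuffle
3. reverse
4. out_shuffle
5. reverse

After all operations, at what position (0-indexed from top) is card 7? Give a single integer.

Answer: 0

Derivation:
After op 1 (reverse): [2 3 4 5 8 0 7 6 1]
After op 2 (in_shuffle): [8 2 0 3 7 4 6 5 1]
After op 3 (reverse): [1 5 6 4 7 3 0 2 8]
After op 4 (out_shuffle): [1 3 5 0 6 2 4 8 7]
After op 5 (reverse): [7 8 4 2 6 0 5 3 1]
Card 7 is at position 0.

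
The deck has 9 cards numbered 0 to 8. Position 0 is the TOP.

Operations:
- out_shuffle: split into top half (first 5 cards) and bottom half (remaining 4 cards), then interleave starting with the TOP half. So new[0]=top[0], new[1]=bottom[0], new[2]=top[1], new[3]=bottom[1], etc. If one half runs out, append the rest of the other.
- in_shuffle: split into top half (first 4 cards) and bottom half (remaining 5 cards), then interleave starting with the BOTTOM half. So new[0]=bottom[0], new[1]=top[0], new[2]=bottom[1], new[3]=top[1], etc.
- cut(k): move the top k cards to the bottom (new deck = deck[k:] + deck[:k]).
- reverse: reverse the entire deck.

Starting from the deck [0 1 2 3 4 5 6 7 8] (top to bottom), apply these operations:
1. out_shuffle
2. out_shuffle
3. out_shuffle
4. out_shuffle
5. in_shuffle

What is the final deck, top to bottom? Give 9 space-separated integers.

Answer: 7 0 2 4 6 8 1 3 5

Derivation:
After op 1 (out_shuffle): [0 5 1 6 2 7 3 8 4]
After op 2 (out_shuffle): [0 7 5 3 1 8 6 4 2]
After op 3 (out_shuffle): [0 8 7 6 5 4 3 2 1]
After op 4 (out_shuffle): [0 4 8 3 7 2 6 1 5]
After op 5 (in_shuffle): [7 0 2 4 6 8 1 3 5]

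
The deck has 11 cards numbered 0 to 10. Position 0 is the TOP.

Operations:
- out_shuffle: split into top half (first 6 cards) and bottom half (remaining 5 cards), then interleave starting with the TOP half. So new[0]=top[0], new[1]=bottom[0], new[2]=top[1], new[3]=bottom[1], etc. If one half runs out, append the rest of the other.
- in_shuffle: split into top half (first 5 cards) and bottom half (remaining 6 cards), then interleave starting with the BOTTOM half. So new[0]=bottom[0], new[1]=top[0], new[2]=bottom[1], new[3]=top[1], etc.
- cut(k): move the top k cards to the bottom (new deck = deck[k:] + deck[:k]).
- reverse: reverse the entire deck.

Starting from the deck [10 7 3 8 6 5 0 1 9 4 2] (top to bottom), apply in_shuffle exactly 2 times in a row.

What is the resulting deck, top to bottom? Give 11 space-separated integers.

After op 1 (in_shuffle): [5 10 0 7 1 3 9 8 4 6 2]
After op 2 (in_shuffle): [3 5 9 10 8 0 4 7 6 1 2]

Answer: 3 5 9 10 8 0 4 7 6 1 2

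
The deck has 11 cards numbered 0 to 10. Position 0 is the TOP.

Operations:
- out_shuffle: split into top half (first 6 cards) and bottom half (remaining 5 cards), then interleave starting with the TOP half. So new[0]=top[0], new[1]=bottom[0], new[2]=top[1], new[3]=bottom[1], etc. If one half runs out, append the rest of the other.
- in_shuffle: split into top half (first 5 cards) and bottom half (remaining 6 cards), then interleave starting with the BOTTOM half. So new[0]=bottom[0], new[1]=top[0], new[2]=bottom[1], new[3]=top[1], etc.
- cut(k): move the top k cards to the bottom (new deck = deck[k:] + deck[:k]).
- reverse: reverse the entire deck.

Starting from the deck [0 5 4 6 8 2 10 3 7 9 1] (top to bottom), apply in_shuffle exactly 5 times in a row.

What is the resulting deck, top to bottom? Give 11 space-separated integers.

After op 1 (in_shuffle): [2 0 10 5 3 4 7 6 9 8 1]
After op 2 (in_shuffle): [4 2 7 0 6 10 9 5 8 3 1]
After op 3 (in_shuffle): [10 4 9 2 5 7 8 0 3 6 1]
After op 4 (in_shuffle): [7 10 8 4 0 9 3 2 6 5 1]
After op 5 (in_shuffle): [9 7 3 10 2 8 6 4 5 0 1]

Answer: 9 7 3 10 2 8 6 4 5 0 1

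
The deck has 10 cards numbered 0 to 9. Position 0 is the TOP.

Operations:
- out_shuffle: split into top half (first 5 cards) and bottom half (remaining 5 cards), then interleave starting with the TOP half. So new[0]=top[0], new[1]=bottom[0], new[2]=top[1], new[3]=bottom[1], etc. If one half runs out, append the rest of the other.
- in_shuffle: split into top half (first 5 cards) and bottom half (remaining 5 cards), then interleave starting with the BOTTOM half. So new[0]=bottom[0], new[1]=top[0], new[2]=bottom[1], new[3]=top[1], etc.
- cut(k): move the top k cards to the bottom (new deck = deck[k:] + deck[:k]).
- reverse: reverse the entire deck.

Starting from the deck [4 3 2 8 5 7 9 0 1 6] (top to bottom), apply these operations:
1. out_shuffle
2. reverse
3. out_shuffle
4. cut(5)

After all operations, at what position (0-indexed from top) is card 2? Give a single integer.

Answer: 6

Derivation:
After op 1 (out_shuffle): [4 7 3 9 2 0 8 1 5 6]
After op 2 (reverse): [6 5 1 8 0 2 9 3 7 4]
After op 3 (out_shuffle): [6 2 5 9 1 3 8 7 0 4]
After op 4 (cut(5)): [3 8 7 0 4 6 2 5 9 1]
Card 2 is at position 6.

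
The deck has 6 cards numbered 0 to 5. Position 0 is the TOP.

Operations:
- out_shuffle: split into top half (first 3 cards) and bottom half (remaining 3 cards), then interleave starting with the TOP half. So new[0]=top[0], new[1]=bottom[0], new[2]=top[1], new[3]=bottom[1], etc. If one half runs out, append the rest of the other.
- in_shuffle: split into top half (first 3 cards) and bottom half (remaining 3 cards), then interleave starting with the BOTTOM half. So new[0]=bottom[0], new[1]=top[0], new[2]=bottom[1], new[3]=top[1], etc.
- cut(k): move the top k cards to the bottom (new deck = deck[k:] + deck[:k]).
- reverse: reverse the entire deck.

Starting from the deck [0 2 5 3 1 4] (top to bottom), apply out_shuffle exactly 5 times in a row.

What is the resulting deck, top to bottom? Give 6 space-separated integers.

After op 1 (out_shuffle): [0 3 2 1 5 4]
After op 2 (out_shuffle): [0 1 3 5 2 4]
After op 3 (out_shuffle): [0 5 1 2 3 4]
After op 4 (out_shuffle): [0 2 5 3 1 4]
After op 5 (out_shuffle): [0 3 2 1 5 4]

Answer: 0 3 2 1 5 4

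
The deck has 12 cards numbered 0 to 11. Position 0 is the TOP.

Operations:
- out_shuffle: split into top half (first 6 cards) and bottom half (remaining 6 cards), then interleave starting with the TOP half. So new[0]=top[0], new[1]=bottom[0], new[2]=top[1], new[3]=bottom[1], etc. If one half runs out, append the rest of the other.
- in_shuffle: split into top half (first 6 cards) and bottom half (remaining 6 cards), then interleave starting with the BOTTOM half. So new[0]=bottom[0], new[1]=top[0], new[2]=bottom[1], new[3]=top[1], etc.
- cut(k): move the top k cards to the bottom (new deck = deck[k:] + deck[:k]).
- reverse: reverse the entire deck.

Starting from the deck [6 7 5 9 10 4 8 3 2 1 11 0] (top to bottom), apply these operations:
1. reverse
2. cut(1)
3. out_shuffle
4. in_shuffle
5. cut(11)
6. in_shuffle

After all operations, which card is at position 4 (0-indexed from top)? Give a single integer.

Answer: 9

Derivation:
After op 1 (reverse): [0 11 1 2 3 8 4 10 9 5 7 6]
After op 2 (cut(1)): [11 1 2 3 8 4 10 9 5 7 6 0]
After op 3 (out_shuffle): [11 10 1 9 2 5 3 7 8 6 4 0]
After op 4 (in_shuffle): [3 11 7 10 8 1 6 9 4 2 0 5]
After op 5 (cut(11)): [5 3 11 7 10 8 1 6 9 4 2 0]
After op 6 (in_shuffle): [1 5 6 3 9 11 4 7 2 10 0 8]
Position 4: card 9.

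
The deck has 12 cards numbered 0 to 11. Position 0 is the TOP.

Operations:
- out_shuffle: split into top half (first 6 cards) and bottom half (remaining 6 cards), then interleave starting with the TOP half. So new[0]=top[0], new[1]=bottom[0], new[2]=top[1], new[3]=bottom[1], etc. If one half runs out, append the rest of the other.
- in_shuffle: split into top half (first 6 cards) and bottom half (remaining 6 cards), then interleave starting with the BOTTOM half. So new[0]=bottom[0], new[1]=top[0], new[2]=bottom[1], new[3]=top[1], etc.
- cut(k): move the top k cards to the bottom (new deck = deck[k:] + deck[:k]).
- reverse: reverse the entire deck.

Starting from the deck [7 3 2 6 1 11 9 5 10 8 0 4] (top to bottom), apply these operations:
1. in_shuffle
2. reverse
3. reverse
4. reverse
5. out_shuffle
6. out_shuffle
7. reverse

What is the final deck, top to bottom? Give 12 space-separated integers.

After op 1 (in_shuffle): [9 7 5 3 10 2 8 6 0 1 4 11]
After op 2 (reverse): [11 4 1 0 6 8 2 10 3 5 7 9]
After op 3 (reverse): [9 7 5 3 10 2 8 6 0 1 4 11]
After op 4 (reverse): [11 4 1 0 6 8 2 10 3 5 7 9]
After op 5 (out_shuffle): [11 2 4 10 1 3 0 5 6 7 8 9]
After op 6 (out_shuffle): [11 0 2 5 4 6 10 7 1 8 3 9]
After op 7 (reverse): [9 3 8 1 7 10 6 4 5 2 0 11]

Answer: 9 3 8 1 7 10 6 4 5 2 0 11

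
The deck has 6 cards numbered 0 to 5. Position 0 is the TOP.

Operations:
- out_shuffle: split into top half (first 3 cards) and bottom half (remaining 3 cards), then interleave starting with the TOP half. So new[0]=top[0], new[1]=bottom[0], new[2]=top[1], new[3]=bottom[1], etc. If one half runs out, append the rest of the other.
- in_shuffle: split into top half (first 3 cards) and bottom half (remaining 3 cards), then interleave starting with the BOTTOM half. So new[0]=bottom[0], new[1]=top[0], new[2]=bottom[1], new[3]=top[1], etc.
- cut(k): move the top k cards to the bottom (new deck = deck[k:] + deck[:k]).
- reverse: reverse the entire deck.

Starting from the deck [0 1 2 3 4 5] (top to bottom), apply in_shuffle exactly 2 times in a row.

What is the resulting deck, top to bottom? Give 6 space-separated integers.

Answer: 1 3 5 0 2 4

Derivation:
After op 1 (in_shuffle): [3 0 4 1 5 2]
After op 2 (in_shuffle): [1 3 5 0 2 4]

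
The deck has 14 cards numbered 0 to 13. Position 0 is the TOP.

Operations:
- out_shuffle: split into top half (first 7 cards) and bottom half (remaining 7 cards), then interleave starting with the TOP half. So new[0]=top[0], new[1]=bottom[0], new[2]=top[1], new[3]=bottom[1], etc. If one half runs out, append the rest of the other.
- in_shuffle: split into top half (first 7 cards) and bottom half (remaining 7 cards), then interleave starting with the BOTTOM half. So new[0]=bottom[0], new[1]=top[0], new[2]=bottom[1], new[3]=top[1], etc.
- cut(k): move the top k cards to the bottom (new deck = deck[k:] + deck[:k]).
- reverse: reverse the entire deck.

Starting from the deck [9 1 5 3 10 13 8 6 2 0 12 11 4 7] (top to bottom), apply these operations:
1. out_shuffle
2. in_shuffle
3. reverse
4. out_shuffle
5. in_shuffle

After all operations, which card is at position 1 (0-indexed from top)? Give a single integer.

Answer: 3

Derivation:
After op 1 (out_shuffle): [9 6 1 2 5 0 3 12 10 11 13 4 8 7]
After op 2 (in_shuffle): [12 9 10 6 11 1 13 2 4 5 8 0 7 3]
After op 3 (reverse): [3 7 0 8 5 4 2 13 1 11 6 10 9 12]
After op 4 (out_shuffle): [3 13 7 1 0 11 8 6 5 10 4 9 2 12]
After op 5 (in_shuffle): [6 3 5 13 10 7 4 1 9 0 2 11 12 8]
Position 1: card 3.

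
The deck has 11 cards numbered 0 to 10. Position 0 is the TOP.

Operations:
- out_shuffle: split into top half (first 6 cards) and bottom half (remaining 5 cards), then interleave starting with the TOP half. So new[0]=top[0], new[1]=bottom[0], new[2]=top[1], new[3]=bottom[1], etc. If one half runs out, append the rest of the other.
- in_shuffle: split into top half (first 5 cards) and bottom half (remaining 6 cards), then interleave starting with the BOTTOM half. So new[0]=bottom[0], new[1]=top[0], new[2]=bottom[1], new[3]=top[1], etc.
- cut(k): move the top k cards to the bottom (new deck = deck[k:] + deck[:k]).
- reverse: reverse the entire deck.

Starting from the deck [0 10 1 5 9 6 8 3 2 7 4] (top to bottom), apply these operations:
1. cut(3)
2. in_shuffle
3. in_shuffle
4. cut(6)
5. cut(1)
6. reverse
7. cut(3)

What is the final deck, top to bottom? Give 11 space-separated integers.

After op 1 (cut(3)): [5 9 6 8 3 2 7 4 0 10 1]
After op 2 (in_shuffle): [2 5 7 9 4 6 0 8 10 3 1]
After op 3 (in_shuffle): [6 2 0 5 8 7 10 9 3 4 1]
After op 4 (cut(6)): [10 9 3 4 1 6 2 0 5 8 7]
After op 5 (cut(1)): [9 3 4 1 6 2 0 5 8 7 10]
After op 6 (reverse): [10 7 8 5 0 2 6 1 4 3 9]
After op 7 (cut(3)): [5 0 2 6 1 4 3 9 10 7 8]

Answer: 5 0 2 6 1 4 3 9 10 7 8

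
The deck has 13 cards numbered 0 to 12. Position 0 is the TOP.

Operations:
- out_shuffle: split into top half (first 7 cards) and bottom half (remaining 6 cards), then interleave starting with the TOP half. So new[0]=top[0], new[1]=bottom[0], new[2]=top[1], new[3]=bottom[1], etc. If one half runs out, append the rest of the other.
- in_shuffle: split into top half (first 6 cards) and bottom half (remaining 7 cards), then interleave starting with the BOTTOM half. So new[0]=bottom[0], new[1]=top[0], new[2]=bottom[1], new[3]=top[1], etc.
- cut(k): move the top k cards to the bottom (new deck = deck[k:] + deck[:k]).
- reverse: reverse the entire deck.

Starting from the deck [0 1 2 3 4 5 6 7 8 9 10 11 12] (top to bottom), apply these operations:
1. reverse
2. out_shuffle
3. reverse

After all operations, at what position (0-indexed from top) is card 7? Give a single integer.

After op 1 (reverse): [12 11 10 9 8 7 6 5 4 3 2 1 0]
After op 2 (out_shuffle): [12 5 11 4 10 3 9 2 8 1 7 0 6]
After op 3 (reverse): [6 0 7 1 8 2 9 3 10 4 11 5 12]
Card 7 is at position 2.

Answer: 2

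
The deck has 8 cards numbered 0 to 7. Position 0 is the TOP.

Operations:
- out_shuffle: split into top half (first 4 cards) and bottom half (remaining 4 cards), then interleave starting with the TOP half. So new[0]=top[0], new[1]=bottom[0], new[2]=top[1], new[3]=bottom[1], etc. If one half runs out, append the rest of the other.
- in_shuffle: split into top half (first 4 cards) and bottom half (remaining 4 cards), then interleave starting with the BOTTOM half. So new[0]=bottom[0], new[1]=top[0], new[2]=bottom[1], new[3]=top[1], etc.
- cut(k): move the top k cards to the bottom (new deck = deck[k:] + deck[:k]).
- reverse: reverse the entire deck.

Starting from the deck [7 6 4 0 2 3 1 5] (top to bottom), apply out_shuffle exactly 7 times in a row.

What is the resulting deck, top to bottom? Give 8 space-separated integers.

Answer: 7 2 6 3 4 1 0 5

Derivation:
After op 1 (out_shuffle): [7 2 6 3 4 1 0 5]
After op 2 (out_shuffle): [7 4 2 1 6 0 3 5]
After op 3 (out_shuffle): [7 6 4 0 2 3 1 5]
After op 4 (out_shuffle): [7 2 6 3 4 1 0 5]
After op 5 (out_shuffle): [7 4 2 1 6 0 3 5]
After op 6 (out_shuffle): [7 6 4 0 2 3 1 5]
After op 7 (out_shuffle): [7 2 6 3 4 1 0 5]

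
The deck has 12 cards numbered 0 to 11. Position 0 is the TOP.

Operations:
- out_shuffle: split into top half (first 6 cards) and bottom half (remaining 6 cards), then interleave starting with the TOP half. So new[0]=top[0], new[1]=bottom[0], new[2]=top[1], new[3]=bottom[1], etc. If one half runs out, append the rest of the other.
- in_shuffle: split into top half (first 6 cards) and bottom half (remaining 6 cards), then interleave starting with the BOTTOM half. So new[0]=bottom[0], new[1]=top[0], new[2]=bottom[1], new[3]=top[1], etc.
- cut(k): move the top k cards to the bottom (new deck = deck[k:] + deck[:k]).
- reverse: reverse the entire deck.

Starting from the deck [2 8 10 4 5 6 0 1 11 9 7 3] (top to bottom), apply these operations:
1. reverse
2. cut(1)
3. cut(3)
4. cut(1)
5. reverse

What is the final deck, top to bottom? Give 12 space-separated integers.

Answer: 1 11 9 7 3 2 8 10 4 5 6 0

Derivation:
After op 1 (reverse): [3 7 9 11 1 0 6 5 4 10 8 2]
After op 2 (cut(1)): [7 9 11 1 0 6 5 4 10 8 2 3]
After op 3 (cut(3)): [1 0 6 5 4 10 8 2 3 7 9 11]
After op 4 (cut(1)): [0 6 5 4 10 8 2 3 7 9 11 1]
After op 5 (reverse): [1 11 9 7 3 2 8 10 4 5 6 0]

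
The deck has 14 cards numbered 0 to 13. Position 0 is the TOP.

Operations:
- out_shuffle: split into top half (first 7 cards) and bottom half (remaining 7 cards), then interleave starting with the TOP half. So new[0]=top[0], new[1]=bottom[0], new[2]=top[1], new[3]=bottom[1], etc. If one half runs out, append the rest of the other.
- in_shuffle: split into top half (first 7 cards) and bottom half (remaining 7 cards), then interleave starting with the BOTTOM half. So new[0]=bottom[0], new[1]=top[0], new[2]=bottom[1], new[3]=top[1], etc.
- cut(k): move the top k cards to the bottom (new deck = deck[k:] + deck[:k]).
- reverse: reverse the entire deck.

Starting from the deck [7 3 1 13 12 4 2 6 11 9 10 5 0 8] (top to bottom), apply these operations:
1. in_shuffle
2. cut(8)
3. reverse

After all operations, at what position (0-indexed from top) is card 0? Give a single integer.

After op 1 (in_shuffle): [6 7 11 3 9 1 10 13 5 12 0 4 8 2]
After op 2 (cut(8)): [5 12 0 4 8 2 6 7 11 3 9 1 10 13]
After op 3 (reverse): [13 10 1 9 3 11 7 6 2 8 4 0 12 5]
Card 0 is at position 11.

Answer: 11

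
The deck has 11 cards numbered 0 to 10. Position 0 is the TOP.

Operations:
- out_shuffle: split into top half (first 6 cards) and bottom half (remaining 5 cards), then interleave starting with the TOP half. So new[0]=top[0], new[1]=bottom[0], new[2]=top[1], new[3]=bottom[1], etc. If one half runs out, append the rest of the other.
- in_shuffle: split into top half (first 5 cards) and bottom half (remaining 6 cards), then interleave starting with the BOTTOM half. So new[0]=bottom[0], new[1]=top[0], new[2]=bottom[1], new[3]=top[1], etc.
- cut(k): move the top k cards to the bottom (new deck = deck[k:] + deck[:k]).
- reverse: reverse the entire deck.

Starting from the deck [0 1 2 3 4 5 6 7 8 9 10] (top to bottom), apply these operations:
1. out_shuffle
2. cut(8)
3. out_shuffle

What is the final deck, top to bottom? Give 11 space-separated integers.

Answer: 4 7 10 2 5 8 0 3 6 9 1

Derivation:
After op 1 (out_shuffle): [0 6 1 7 2 8 3 9 4 10 5]
After op 2 (cut(8)): [4 10 5 0 6 1 7 2 8 3 9]
After op 3 (out_shuffle): [4 7 10 2 5 8 0 3 6 9 1]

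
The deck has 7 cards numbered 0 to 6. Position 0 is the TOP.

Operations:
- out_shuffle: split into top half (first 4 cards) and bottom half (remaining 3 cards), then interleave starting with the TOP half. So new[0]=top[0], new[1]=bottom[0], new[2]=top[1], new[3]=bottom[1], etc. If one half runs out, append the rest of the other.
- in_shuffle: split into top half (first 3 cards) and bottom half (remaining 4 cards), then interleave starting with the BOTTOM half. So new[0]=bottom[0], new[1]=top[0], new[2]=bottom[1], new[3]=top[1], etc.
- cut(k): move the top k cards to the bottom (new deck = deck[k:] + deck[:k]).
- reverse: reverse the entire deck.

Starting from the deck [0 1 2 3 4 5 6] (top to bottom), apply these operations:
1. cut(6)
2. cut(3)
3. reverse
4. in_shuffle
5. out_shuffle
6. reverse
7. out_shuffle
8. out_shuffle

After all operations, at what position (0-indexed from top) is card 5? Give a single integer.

After op 1 (cut(6)): [6 0 1 2 3 4 5]
After op 2 (cut(3)): [2 3 4 5 6 0 1]
After op 3 (reverse): [1 0 6 5 4 3 2]
After op 4 (in_shuffle): [5 1 4 0 3 6 2]
After op 5 (out_shuffle): [5 3 1 6 4 2 0]
After op 6 (reverse): [0 2 4 6 1 3 5]
After op 7 (out_shuffle): [0 1 2 3 4 5 6]
After op 8 (out_shuffle): [0 4 1 5 2 6 3]
Card 5 is at position 3.

Answer: 3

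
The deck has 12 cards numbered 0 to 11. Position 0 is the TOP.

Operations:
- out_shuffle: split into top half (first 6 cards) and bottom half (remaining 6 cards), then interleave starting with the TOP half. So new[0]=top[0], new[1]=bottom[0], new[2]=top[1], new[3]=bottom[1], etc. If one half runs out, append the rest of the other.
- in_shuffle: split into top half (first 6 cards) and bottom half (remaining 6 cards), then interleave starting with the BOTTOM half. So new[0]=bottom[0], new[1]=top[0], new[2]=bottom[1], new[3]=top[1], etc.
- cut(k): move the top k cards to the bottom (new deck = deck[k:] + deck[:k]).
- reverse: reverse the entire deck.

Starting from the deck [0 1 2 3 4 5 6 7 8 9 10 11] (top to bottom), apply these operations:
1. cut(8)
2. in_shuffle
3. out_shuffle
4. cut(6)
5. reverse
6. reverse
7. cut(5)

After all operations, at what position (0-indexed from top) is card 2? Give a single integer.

After op 1 (cut(8)): [8 9 10 11 0 1 2 3 4 5 6 7]
After op 2 (in_shuffle): [2 8 3 9 4 10 5 11 6 0 7 1]
After op 3 (out_shuffle): [2 5 8 11 3 6 9 0 4 7 10 1]
After op 4 (cut(6)): [9 0 4 7 10 1 2 5 8 11 3 6]
After op 5 (reverse): [6 3 11 8 5 2 1 10 7 4 0 9]
After op 6 (reverse): [9 0 4 7 10 1 2 5 8 11 3 6]
After op 7 (cut(5)): [1 2 5 8 11 3 6 9 0 4 7 10]
Card 2 is at position 1.

Answer: 1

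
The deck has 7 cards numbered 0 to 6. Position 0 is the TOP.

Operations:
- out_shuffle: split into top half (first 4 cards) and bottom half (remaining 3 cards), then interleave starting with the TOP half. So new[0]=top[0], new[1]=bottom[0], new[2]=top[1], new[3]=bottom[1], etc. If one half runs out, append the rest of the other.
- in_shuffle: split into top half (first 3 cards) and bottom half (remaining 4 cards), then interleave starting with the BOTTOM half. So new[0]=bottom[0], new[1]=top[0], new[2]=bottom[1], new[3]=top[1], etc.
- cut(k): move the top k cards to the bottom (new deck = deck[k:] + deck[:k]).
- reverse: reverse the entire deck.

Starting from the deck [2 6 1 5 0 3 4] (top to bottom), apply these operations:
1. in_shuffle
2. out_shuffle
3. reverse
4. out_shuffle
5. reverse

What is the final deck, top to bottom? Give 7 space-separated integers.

After op 1 (in_shuffle): [5 2 0 6 3 1 4]
After op 2 (out_shuffle): [5 3 2 1 0 4 6]
After op 3 (reverse): [6 4 0 1 2 3 5]
After op 4 (out_shuffle): [6 2 4 3 0 5 1]
After op 5 (reverse): [1 5 0 3 4 2 6]

Answer: 1 5 0 3 4 2 6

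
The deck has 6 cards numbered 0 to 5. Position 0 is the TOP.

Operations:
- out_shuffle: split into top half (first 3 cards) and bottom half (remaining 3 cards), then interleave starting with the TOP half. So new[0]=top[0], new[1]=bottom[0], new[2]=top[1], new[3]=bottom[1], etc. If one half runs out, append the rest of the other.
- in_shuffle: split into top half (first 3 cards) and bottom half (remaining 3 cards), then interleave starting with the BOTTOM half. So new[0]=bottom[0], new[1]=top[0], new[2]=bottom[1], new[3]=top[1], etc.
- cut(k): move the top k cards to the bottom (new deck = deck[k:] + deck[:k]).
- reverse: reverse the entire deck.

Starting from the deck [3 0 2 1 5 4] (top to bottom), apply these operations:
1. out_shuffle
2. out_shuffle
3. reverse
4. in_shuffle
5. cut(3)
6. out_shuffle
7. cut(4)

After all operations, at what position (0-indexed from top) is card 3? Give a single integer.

After op 1 (out_shuffle): [3 1 0 5 2 4]
After op 2 (out_shuffle): [3 5 1 2 0 4]
After op 3 (reverse): [4 0 2 1 5 3]
After op 4 (in_shuffle): [1 4 5 0 3 2]
After op 5 (cut(3)): [0 3 2 1 4 5]
After op 6 (out_shuffle): [0 1 3 4 2 5]
After op 7 (cut(4)): [2 5 0 1 3 4]
Card 3 is at position 4.

Answer: 4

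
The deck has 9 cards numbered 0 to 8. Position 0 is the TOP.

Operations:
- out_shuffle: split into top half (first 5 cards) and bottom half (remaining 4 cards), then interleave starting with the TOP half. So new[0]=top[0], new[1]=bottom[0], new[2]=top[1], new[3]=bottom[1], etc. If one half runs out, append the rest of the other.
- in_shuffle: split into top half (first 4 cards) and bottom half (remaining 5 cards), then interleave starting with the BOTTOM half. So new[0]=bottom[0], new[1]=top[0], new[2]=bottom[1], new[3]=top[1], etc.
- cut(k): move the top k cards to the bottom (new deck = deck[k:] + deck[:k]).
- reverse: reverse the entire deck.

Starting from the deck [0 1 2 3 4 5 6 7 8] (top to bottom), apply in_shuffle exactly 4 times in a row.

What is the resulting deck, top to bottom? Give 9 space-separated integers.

After op 1 (in_shuffle): [4 0 5 1 6 2 7 3 8]
After op 2 (in_shuffle): [6 4 2 0 7 5 3 1 8]
After op 3 (in_shuffle): [7 6 5 4 3 2 1 0 8]
After op 4 (in_shuffle): [3 7 2 6 1 5 0 4 8]

Answer: 3 7 2 6 1 5 0 4 8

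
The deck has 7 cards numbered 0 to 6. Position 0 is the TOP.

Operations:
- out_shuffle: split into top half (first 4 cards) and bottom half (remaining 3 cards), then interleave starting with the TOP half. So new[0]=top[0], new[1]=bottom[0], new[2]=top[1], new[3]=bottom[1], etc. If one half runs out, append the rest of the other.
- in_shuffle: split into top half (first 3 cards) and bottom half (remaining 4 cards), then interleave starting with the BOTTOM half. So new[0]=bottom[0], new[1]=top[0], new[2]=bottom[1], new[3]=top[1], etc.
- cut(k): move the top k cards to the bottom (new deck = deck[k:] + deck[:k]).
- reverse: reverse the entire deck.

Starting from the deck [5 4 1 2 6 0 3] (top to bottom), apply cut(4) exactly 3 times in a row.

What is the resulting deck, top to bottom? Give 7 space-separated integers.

After op 1 (cut(4)): [6 0 3 5 4 1 2]
After op 2 (cut(4)): [4 1 2 6 0 3 5]
After op 3 (cut(4)): [0 3 5 4 1 2 6]

Answer: 0 3 5 4 1 2 6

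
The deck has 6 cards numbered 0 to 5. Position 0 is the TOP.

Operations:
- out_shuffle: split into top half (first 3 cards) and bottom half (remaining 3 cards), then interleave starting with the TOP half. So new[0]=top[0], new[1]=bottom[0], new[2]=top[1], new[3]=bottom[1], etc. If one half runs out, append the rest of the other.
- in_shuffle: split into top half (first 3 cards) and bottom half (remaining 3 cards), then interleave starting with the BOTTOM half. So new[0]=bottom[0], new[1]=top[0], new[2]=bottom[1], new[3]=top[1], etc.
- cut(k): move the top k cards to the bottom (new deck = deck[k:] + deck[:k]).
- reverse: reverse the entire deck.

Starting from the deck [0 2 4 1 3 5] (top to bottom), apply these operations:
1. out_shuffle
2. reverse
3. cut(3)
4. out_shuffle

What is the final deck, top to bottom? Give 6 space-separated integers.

After op 1 (out_shuffle): [0 1 2 3 4 5]
After op 2 (reverse): [5 4 3 2 1 0]
After op 3 (cut(3)): [2 1 0 5 4 3]
After op 4 (out_shuffle): [2 5 1 4 0 3]

Answer: 2 5 1 4 0 3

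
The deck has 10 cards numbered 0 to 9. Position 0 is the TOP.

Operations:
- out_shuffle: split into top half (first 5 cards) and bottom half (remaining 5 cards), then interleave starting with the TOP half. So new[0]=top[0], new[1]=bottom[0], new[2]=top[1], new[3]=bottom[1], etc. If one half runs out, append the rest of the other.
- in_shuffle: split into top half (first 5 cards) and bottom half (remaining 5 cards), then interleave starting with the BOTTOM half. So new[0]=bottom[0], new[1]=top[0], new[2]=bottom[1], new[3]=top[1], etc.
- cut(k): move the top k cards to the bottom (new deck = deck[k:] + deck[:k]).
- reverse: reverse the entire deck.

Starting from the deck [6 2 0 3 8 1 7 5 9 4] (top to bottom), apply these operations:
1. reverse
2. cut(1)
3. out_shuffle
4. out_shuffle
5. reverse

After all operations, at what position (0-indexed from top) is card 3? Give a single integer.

Answer: 7

Derivation:
After op 1 (reverse): [4 9 5 7 1 8 3 0 2 6]
After op 2 (cut(1)): [9 5 7 1 8 3 0 2 6 4]
After op 3 (out_shuffle): [9 3 5 0 7 2 1 6 8 4]
After op 4 (out_shuffle): [9 2 3 1 5 6 0 8 7 4]
After op 5 (reverse): [4 7 8 0 6 5 1 3 2 9]
Card 3 is at position 7.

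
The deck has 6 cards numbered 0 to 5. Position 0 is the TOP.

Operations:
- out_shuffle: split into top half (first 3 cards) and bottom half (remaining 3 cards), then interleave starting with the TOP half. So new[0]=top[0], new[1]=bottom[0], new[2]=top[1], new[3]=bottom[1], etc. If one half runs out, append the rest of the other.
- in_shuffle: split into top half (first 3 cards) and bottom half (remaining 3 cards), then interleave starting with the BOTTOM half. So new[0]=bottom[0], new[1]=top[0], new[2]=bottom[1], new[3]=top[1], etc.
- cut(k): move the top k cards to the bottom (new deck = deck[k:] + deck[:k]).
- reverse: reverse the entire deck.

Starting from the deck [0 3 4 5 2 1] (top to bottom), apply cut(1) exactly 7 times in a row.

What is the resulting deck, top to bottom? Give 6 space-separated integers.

Answer: 3 4 5 2 1 0

Derivation:
After op 1 (cut(1)): [3 4 5 2 1 0]
After op 2 (cut(1)): [4 5 2 1 0 3]
After op 3 (cut(1)): [5 2 1 0 3 4]
After op 4 (cut(1)): [2 1 0 3 4 5]
After op 5 (cut(1)): [1 0 3 4 5 2]
After op 6 (cut(1)): [0 3 4 5 2 1]
After op 7 (cut(1)): [3 4 5 2 1 0]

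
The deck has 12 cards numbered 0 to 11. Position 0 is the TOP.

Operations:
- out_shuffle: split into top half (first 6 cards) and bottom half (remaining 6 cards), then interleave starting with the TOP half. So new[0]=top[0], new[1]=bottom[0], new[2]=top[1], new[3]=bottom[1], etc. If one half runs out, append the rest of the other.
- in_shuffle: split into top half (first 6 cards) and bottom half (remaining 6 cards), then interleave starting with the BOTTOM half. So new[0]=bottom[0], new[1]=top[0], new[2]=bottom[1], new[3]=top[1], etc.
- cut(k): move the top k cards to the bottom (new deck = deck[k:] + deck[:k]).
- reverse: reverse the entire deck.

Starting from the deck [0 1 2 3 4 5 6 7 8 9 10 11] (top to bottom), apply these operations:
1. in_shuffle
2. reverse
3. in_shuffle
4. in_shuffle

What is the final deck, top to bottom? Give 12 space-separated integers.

Answer: 7 2 10 5 0 8 3 11 6 1 9 4

Derivation:
After op 1 (in_shuffle): [6 0 7 1 8 2 9 3 10 4 11 5]
After op 2 (reverse): [5 11 4 10 3 9 2 8 1 7 0 6]
After op 3 (in_shuffle): [2 5 8 11 1 4 7 10 0 3 6 9]
After op 4 (in_shuffle): [7 2 10 5 0 8 3 11 6 1 9 4]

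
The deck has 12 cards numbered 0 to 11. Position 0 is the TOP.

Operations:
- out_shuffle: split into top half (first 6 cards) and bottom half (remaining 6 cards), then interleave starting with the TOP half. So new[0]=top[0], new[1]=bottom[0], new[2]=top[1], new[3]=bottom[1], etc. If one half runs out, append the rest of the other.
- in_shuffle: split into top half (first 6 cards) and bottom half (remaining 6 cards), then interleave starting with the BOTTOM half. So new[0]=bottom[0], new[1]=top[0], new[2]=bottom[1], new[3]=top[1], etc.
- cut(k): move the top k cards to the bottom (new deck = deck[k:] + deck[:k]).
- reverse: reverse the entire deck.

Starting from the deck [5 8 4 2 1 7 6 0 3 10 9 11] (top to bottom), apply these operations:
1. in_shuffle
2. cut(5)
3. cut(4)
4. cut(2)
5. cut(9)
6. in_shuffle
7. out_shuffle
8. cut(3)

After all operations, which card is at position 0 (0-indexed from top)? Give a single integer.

Answer: 7

Derivation:
After op 1 (in_shuffle): [6 5 0 8 3 4 10 2 9 1 11 7]
After op 2 (cut(5)): [4 10 2 9 1 11 7 6 5 0 8 3]
After op 3 (cut(4)): [1 11 7 6 5 0 8 3 4 10 2 9]
After op 4 (cut(2)): [7 6 5 0 8 3 4 10 2 9 1 11]
After op 5 (cut(9)): [9 1 11 7 6 5 0 8 3 4 10 2]
After op 6 (in_shuffle): [0 9 8 1 3 11 4 7 10 6 2 5]
After op 7 (out_shuffle): [0 4 9 7 8 10 1 6 3 2 11 5]
After op 8 (cut(3)): [7 8 10 1 6 3 2 11 5 0 4 9]
Position 0: card 7.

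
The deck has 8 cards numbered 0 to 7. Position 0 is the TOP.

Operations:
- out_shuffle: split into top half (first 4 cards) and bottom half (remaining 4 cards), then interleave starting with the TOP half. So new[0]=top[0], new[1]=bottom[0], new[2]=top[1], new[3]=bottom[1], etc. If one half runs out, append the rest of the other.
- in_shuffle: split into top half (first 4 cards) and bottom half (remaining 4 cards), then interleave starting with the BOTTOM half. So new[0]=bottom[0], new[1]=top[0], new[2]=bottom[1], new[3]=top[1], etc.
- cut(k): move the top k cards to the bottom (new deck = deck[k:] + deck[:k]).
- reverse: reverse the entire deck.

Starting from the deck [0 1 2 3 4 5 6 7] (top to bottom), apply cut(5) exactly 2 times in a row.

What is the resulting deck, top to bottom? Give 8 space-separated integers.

After op 1 (cut(5)): [5 6 7 0 1 2 3 4]
After op 2 (cut(5)): [2 3 4 5 6 7 0 1]

Answer: 2 3 4 5 6 7 0 1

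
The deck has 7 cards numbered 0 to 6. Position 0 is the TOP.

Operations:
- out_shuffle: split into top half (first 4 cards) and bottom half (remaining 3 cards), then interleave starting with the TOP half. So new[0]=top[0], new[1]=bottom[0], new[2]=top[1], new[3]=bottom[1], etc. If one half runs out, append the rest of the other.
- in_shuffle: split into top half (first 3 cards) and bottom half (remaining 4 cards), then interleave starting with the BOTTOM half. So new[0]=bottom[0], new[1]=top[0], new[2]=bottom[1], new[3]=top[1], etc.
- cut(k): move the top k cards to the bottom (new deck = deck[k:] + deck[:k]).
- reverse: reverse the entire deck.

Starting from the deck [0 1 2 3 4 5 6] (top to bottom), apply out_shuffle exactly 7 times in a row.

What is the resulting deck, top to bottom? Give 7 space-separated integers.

After op 1 (out_shuffle): [0 4 1 5 2 6 3]
After op 2 (out_shuffle): [0 2 4 6 1 3 5]
After op 3 (out_shuffle): [0 1 2 3 4 5 6]
After op 4 (out_shuffle): [0 4 1 5 2 6 3]
After op 5 (out_shuffle): [0 2 4 6 1 3 5]
After op 6 (out_shuffle): [0 1 2 3 4 5 6]
After op 7 (out_shuffle): [0 4 1 5 2 6 3]

Answer: 0 4 1 5 2 6 3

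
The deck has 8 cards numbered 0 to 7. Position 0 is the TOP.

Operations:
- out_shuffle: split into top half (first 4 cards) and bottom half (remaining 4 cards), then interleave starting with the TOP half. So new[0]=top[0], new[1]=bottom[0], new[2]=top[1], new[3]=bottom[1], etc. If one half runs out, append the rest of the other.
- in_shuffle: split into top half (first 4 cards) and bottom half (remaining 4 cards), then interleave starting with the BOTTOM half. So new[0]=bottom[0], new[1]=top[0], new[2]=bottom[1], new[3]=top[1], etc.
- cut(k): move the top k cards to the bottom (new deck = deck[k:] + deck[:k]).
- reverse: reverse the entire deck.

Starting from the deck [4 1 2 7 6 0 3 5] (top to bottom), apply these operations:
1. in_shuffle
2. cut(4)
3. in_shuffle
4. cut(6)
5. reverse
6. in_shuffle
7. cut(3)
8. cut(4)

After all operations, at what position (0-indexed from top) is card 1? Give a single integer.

Answer: 7

Derivation:
After op 1 (in_shuffle): [6 4 0 1 3 2 5 7]
After op 2 (cut(4)): [3 2 5 7 6 4 0 1]
After op 3 (in_shuffle): [6 3 4 2 0 5 1 7]
After op 4 (cut(6)): [1 7 6 3 4 2 0 5]
After op 5 (reverse): [5 0 2 4 3 6 7 1]
After op 6 (in_shuffle): [3 5 6 0 7 2 1 4]
After op 7 (cut(3)): [0 7 2 1 4 3 5 6]
After op 8 (cut(4)): [4 3 5 6 0 7 2 1]
Card 1 is at position 7.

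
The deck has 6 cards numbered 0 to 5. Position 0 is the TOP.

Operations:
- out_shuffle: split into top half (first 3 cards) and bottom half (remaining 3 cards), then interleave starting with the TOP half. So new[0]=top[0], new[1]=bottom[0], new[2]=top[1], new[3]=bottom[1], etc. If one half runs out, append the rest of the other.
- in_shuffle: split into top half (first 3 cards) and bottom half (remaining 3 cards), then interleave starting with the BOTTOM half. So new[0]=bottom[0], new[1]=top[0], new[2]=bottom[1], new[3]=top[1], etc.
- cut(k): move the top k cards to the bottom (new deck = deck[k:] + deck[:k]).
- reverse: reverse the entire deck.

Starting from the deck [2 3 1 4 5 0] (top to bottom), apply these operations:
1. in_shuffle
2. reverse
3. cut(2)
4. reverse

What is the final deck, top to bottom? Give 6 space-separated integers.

Answer: 0 1 4 2 5 3

Derivation:
After op 1 (in_shuffle): [4 2 5 3 0 1]
After op 2 (reverse): [1 0 3 5 2 4]
After op 3 (cut(2)): [3 5 2 4 1 0]
After op 4 (reverse): [0 1 4 2 5 3]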